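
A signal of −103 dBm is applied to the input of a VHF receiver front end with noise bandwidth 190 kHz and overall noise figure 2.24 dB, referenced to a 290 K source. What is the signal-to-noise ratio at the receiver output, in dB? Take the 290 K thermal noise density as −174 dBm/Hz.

Noise floor: N = −174 + 10 log₁₀(B) + NF
10 log₁₀(1.90×10⁵) = 52.79 dB
N = −174 + 52.79 + 2.24 = −118.97 dBm
SNR = P_sig − N = −103 − (−118.97) = 15.97 dB → 16.0 dB

16.0 dB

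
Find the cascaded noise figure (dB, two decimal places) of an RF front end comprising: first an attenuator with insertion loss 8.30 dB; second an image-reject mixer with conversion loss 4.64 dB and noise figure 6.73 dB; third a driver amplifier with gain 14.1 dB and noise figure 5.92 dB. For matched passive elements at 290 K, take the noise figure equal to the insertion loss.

19.50 dB

Convert to linear (a loss of L dB is a gain of −L dB): F_i = 10^(NF_i/10), G_i = 10^(G_i,dB/10)
  Stage 1: F_1 = 10^(8.30/10) = 6.761, G_1 = 10^(−8.30/10) = 0.1479
  Stage 2: F_2 = 10^(6.73/10) = 4.710, G_2 = 10^(−4.64/10) = 0.3436
  Stage 3: F_3 = 10^(5.92/10) = 3.908, G_3 = 10^(14.1/10) = 25.70
Friis cascade:
  F = 6.761 + (4.710 − 1)/0.1479 + (3.908 − 1)/0.05082 = 89.08
NF = 10 log₁₀(89.08) = 19.50 dB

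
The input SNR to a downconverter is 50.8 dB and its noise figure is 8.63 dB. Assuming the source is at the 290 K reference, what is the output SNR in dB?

42.17 dB

By definition F = SNR_in/SNR_out, so in dB: SNR_out = SNR_in − NF
SNR_out = 50.8 − 8.63 = 42.17 dB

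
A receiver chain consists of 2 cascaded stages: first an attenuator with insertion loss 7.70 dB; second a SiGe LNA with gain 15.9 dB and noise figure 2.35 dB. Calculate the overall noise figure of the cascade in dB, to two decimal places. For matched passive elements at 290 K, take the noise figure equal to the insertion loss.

Convert to linear (a loss of L dB is a gain of −L dB): F_i = 10^(NF_i/10), G_i = 10^(G_i,dB/10)
  Stage 1: F_1 = 10^(7.70/10) = 5.888, G_1 = 10^(−7.70/10) = 0.1698
  Stage 2: F_2 = 10^(2.35/10) = 1.718, G_2 = 10^(15.9/10) = 38.90
Friis cascade:
  F = 5.888 + (1.718 − 1)/0.1698 = 10.12
NF = 10 log₁₀(10.12) = 10.05 dB

10.05 dB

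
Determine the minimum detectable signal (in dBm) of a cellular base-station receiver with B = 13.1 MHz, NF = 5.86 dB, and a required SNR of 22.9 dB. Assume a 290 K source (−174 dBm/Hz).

Sensitivity = −174 + 10 log₁₀(B) + NF + SNR_min
= −174 + 71.17 + 5.86 + 22.9
= −74.07 dBm → −74.1 dBm

−74.1 dBm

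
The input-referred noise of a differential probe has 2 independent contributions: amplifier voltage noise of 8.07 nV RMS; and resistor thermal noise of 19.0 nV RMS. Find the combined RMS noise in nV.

Uncorrelated sources add in power (mean-square): V_tot = √(ΣV_i²)
V_tot = √[(8.07×10⁻⁹)² + (1.90×10⁻⁸)²] = 2.06×10⁻⁸ V = 20.6 nV

20.6 nV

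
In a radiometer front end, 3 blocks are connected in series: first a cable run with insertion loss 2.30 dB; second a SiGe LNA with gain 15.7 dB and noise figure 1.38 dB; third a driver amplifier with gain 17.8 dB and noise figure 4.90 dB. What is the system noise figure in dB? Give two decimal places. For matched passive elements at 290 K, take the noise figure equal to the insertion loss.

3.85 dB

Convert to linear (a loss of L dB is a gain of −L dB): F_i = 10^(NF_i/10), G_i = 10^(G_i,dB/10)
  Stage 1: F_1 = 10^(2.30/10) = 1.698, G_1 = 10^(−2.30/10) = 0.5888
  Stage 2: F_2 = 10^(1.38/10) = 1.374, G_2 = 10^(15.7/10) = 37.15
  Stage 3: F_3 = 10^(4.90/10) = 3.090, G_3 = 10^(17.8/10) = 60.26
Friis cascade:
  F = 1.698 + (1.374 − 1)/0.5888 + (3.090 − 1)/21.88 = 2.429
NF = 10 log₁₀(2.429) = 3.85 dB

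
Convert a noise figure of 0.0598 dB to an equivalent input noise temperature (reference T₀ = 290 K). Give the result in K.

F = 10^(0.0598/10) = 1.01386
T_e = (F − 1)·T₀ = (1.01386 − 1) × 290 = 4.02 K

4.02 K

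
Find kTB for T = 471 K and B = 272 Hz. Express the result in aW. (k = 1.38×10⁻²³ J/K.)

P_n = kTB = 1.38×10⁻²³ × 471 × 2.72×10² = 1.77×10⁻¹⁸ W = 1.77 aW

1.77 aW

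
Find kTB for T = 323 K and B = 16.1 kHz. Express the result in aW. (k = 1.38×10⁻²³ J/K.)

P_n = kTB = 1.38×10⁻²³ × 323 × 1.61×10⁴ = 7.18×10⁻¹⁷ W = 71.8 aW

71.8 aW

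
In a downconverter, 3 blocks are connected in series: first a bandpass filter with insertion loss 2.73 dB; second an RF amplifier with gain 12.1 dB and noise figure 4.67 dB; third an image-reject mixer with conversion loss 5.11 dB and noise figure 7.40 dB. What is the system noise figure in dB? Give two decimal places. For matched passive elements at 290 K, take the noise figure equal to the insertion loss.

7.79 dB

Convert to linear (a loss of L dB is a gain of −L dB): F_i = 10^(NF_i/10), G_i = 10^(G_i,dB/10)
  Stage 1: F_1 = 10^(2.73/10) = 1.875, G_1 = 10^(−2.73/10) = 0.5333
  Stage 2: F_2 = 10^(4.67/10) = 2.931, G_2 = 10^(12.1/10) = 16.22
  Stage 3: F_3 = 10^(7.40/10) = 5.495, G_3 = 10^(−5.11/10) = 0.3083
Friis cascade:
  F = 1.875 + (2.931 − 1)/0.5333 + (5.495 − 1)/8.650 = 6.015
NF = 10 log₁₀(6.015) = 7.79 dB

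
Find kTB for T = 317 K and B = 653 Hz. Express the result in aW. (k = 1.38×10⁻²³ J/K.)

P_n = kTB = 1.38×10⁻²³ × 317 × 6.53×10² = 2.86×10⁻¹⁸ W = 2.86 aW

2.86 aW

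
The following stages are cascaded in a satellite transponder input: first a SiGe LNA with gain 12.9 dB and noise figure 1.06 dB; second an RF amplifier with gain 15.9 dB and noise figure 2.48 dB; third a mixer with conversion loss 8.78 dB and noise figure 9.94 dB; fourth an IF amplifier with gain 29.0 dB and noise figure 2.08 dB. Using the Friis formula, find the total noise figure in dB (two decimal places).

Convert to linear (a loss of L dB is a gain of −L dB): F_i = 10^(NF_i/10), G_i = 10^(G_i,dB/10)
  Stage 1: F_1 = 10^(1.06/10) = 1.276, G_1 = 10^(12.9/10) = 19.50
  Stage 2: F_2 = 10^(2.48/10) = 1.770, G_2 = 10^(15.9/10) = 38.90
  Stage 3: F_3 = 10^(9.94/10) = 9.863, G_3 = 10^(−8.78/10) = 0.1324
  Stage 4: F_4 = 10^(2.08/10) = 1.614, G_4 = 10^(29.0/10) = 794.3
Friis cascade:
  F = 1.276 + (1.770 − 1)/19.50 + (9.863 − 1)/758.6 + (1.614 − 1)/100.5 = 1.334
NF = 10 log₁₀(1.334) = 1.25 dB

1.25 dB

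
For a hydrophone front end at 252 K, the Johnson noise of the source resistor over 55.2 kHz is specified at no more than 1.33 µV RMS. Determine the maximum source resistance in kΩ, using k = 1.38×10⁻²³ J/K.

2.30 kΩ

Johnson–Nyquist: V_n = √(4kTRB) ⇒ R = V_n² / (4kTB)
4kTB = 4 × 1.38×10⁻²³ × 252 × 5.52×10⁴ = 7.68×10⁻¹⁶
R = (1.33×10⁻⁶)² / 7.68×10⁻¹⁶ = 2.30×10³ Ω = 2.30 kΩ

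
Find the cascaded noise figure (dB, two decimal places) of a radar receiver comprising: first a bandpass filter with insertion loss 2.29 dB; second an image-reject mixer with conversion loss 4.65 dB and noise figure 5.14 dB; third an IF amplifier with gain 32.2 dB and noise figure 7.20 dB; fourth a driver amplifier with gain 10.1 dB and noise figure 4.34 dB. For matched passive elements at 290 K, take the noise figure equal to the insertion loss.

Convert to linear (a loss of L dB is a gain of −L dB): F_i = 10^(NF_i/10), G_i = 10^(G_i,dB/10)
  Stage 1: F_1 = 10^(2.29/10) = 1.694, G_1 = 10^(−2.29/10) = 0.5902
  Stage 2: F_2 = 10^(5.14/10) = 3.266, G_2 = 10^(−4.65/10) = 0.3428
  Stage 3: F_3 = 10^(7.20/10) = 5.248, G_3 = 10^(32.2/10) = 1660
  Stage 4: F_4 = 10^(4.34/10) = 2.716, G_4 = 10^(10.1/10) = 10.23
Friis cascade:
  F = 1.694 + (3.266 − 1)/0.5902 + (5.248 − 1)/0.2023 + (2.716 − 1)/335.7 = 26.54
NF = 10 log₁₀(26.54) = 14.24 dB

14.24 dB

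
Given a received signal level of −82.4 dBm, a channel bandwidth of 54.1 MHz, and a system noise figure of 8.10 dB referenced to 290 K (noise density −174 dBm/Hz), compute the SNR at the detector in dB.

Noise floor: N = −174 + 10 log₁₀(B) + NF
10 log₁₀(5.41×10⁷) = 77.33 dB
N = −174 + 77.33 + 8.10 = −88.57 dBm
SNR = P_sig − N = −82.4 − (−88.57) = 6.17 dB → 6.2 dB

6.2 dB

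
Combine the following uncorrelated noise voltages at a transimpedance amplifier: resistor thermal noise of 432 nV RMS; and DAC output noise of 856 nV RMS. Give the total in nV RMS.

959 nV

Uncorrelated sources add in power (mean-square): V_tot = √(ΣV_i²)
V_tot = √[(4.32×10⁻⁷)² + (8.56×10⁻⁷)²] = 9.59×10⁻⁷ V = 959 nV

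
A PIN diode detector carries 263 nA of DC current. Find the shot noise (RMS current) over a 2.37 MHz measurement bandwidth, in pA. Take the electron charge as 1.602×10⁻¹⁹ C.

I_n = √(2qI·B)
2qI·B = 2 × 1.602×10⁻¹⁹ × 2.63×10⁻⁷ × 2.37×10⁶ = 2.00×10⁻¹⁹ A²
I_n = √(2.00×10⁻¹⁹) = 4.47×10⁻¹⁰ A = 447 pA

447 pA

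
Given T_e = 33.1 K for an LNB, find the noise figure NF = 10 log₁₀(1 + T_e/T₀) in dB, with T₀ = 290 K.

F = 1 + T_e/T₀ = 1 + 33.1/290 = 1.11414
NF = 10 log₁₀(1.11414) = 0.469 dB

0.469 dB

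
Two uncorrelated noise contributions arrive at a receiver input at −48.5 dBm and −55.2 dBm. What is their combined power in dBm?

Convert to linear, add, convert back:
P₁ = 1.41×10⁻⁸ W, P₂ = 3.02×10⁻⁹ W
P_tot = 1.71×10⁻⁸ W → 10 log₁₀(P_tot / 10⁻³) = −47.7 dBm

−47.7 dBm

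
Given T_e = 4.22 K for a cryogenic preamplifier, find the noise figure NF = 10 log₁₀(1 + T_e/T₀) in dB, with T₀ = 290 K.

F = 1 + T_e/T₀ = 1 + 4.22/290 = 1.01455
NF = 10 log₁₀(1.01455) = 0.063 dB

0.063 dB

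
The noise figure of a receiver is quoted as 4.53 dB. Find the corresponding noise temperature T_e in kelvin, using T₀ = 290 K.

F = 10^(4.53/10) = 2.83792
T_e = (F − 1)·T₀ = (2.83792 − 1) × 290 = 533 K

533 K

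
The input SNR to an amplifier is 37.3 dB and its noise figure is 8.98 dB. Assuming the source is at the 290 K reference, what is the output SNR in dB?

28.32 dB

By definition F = SNR_in/SNR_out, so in dB: SNR_out = SNR_in − NF
SNR_out = 37.3 − 8.98 = 28.32 dB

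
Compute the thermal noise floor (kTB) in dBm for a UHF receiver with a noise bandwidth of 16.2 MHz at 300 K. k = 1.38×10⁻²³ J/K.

−101.7 dBm

P_n = kTB = 1.38×10⁻²³ × 300 × 1.62×10⁷ = 6.71×10⁻¹⁴ W
In dBm: 10 log₁₀(6.71×10⁻¹⁴ / 10⁻³) = −101.7 dBm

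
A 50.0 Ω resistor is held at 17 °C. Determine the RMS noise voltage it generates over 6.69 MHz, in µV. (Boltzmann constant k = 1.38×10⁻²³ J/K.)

T = 17 °C + 273.15 = 290.15 K
V_n = √(4kTRB)
4kTRB = 4 × 1.38×10⁻²³ × 290.15 × 5.00×10¹ × 6.69×10⁶ = 5.36×10⁻¹² V²
V_n = √(5.36×10⁻¹²) = 2.31×10⁻⁶ V = 2.31 µV

2.31 µV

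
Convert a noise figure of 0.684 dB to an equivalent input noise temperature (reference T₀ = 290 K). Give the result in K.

49.5 K

F = 10^(0.684/10) = 1.17058
T_e = (F − 1)·T₀ = (1.17058 − 1) × 290 = 49.5 K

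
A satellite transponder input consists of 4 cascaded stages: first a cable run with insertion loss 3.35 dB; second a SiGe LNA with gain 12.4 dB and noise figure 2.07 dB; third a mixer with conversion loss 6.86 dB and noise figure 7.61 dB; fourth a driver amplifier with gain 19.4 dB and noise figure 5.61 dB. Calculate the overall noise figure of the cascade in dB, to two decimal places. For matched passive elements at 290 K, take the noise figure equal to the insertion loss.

Convert to linear (a loss of L dB is a gain of −L dB): F_i = 10^(NF_i/10), G_i = 10^(G_i,dB/10)
  Stage 1: F_1 = 10^(3.35/10) = 2.163, G_1 = 10^(−3.35/10) = 0.4624
  Stage 2: F_2 = 10^(2.07/10) = 1.611, G_2 = 10^(12.4/10) = 17.38
  Stage 3: F_3 = 10^(7.61/10) = 5.768, G_3 = 10^(−6.86/10) = 0.2061
  Stage 4: F_4 = 10^(5.61/10) = 3.639, G_4 = 10^(19.4/10) = 87.10
Friis cascade:
  F = 2.163 + (1.611 − 1)/0.4624 + (5.768 − 1)/8.035 + (3.639 − 1)/1.656 = 5.671
NF = 10 log₁₀(5.671) = 7.54 dB

7.54 dB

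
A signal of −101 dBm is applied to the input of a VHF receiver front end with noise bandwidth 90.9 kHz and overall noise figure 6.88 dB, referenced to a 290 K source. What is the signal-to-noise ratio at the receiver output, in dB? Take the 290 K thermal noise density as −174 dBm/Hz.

Noise floor: N = −174 + 10 log₁₀(B) + NF
10 log₁₀(9.09×10⁴) = 49.59 dB
N = −174 + 49.59 + 6.88 = −117.53 dBm
SNR = P_sig − N = −101 − (−117.53) = 16.53 dB → 16.5 dB

16.5 dB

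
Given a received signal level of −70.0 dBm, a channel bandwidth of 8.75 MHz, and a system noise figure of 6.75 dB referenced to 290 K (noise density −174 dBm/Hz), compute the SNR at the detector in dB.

Noise floor: N = −174 + 10 log₁₀(B) + NF
10 log₁₀(8.75×10⁶) = 69.42 dB
N = −174 + 69.42 + 6.75 = −97.83 dBm
SNR = P_sig − N = −70.0 − (−97.83) = 27.83 dB → 27.8 dB

27.8 dB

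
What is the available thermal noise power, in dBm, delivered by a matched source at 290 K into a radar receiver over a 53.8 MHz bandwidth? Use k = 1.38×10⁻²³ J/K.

−96.7 dBm

P_n = kTB = 1.38×10⁻²³ × 290 × 5.38×10⁷ = 2.15×10⁻¹³ W
In dBm: 10 log₁₀(2.15×10⁻¹³ / 10⁻³) = −96.7 dBm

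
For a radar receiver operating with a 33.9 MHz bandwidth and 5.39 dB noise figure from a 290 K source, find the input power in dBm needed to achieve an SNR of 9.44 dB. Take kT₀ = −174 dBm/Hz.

Sensitivity = −174 + 10 log₁₀(B) + NF + SNR_min
= −174 + 75.3 + 5.39 + 9.44
= −83.87 dBm → −83.9 dBm

−83.9 dBm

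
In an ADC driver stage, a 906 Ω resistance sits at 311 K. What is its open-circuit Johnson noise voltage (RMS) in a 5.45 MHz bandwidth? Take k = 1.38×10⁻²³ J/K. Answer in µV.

9.21 µV

V_n = √(4kTRB)
4kTRB = 4 × 1.38×10⁻²³ × 311 × 9.06×10² × 5.45×10⁶ = 8.48×10⁻¹¹ V²
V_n = √(8.48×10⁻¹¹) = 9.21×10⁻⁶ V = 9.21 µV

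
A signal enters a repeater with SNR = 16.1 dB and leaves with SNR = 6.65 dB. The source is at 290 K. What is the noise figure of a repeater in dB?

NF (dB) = SNR_in(dB) − SNR_out(dB) when the source is at T₀
NF = 16.1 − 6.65 = 9.45 dB

9.45 dB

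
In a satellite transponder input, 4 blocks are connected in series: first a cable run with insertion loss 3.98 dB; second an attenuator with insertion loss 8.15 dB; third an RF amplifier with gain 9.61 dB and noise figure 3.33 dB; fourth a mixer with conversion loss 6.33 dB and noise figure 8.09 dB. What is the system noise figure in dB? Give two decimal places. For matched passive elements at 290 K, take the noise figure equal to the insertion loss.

16.52 dB

Convert to linear (a loss of L dB is a gain of −L dB): F_i = 10^(NF_i/10), G_i = 10^(G_i,dB/10)
  Stage 1: F_1 = 10^(3.98/10) = 2.500, G_1 = 10^(−3.98/10) = 0.3999
  Stage 2: F_2 = 10^(8.15/10) = 6.531, G_2 = 10^(−8.15/10) = 0.1531
  Stage 3: F_3 = 10^(3.33/10) = 2.153, G_3 = 10^(9.61/10) = 9.141
  Stage 4: F_4 = 10^(8.09/10) = 6.442, G_4 = 10^(−6.33/10) = 0.2328
Friis cascade:
  F = 2.500 + (6.531 − 1)/0.3999 + (2.153 − 1)/0.06124 + (6.442 − 1)/0.5598 = 44.88
NF = 10 log₁₀(44.88) = 16.52 dB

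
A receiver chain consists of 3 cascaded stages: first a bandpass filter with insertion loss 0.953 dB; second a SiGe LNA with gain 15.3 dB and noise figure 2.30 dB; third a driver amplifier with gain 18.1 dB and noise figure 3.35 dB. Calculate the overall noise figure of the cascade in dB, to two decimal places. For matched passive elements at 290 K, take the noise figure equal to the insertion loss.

3.34 dB

Convert to linear (a loss of L dB is a gain of −L dB): F_i = 10^(NF_i/10), G_i = 10^(G_i,dB/10)
  Stage 1: F_1 = 10^(0.953/10) = 1.245, G_1 = 10^(−0.953/10) = 0.8030
  Stage 2: F_2 = 10^(2.30/10) = 1.698, G_2 = 10^(15.3/10) = 33.88
  Stage 3: F_3 = 10^(3.35/10) = 2.163, G_3 = 10^(18.1/10) = 64.57
Friis cascade:
  F = 1.245 + (1.698 − 1)/0.8030 + (2.163 − 1)/27.21 = 2.158
NF = 10 log₁₀(2.158) = 3.34 dB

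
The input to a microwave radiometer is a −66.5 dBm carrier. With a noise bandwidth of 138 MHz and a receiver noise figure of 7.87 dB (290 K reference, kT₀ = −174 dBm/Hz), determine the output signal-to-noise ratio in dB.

18.2 dB

Noise floor: N = −174 + 10 log₁₀(B) + NF
10 log₁₀(1.38×10⁸) = 81.4 dB
N = −174 + 81.4 + 7.87 = −84.73 dBm
SNR = P_sig − N = −66.5 − (−84.73) = 18.23 dB → 18.2 dB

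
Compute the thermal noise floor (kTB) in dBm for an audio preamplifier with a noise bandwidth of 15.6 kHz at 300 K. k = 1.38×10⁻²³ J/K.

P_n = kTB = 1.38×10⁻²³ × 300 × 1.56×10⁴ = 6.46×10⁻¹⁷ W
In dBm: 10 log₁₀(6.46×10⁻¹⁷ / 10⁻³) = −131.9 dBm

−131.9 dBm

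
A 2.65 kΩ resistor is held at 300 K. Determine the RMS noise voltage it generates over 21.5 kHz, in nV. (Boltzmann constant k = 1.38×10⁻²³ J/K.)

971 nV

V_n = √(4kTRB)
4kTRB = 4 × 1.38×10⁻²³ × 300 × 2.65×10³ × 2.15×10⁴ = 9.44×10⁻¹³ V²
V_n = √(9.44×10⁻¹³) = 9.71×10⁻⁷ V = 971 nV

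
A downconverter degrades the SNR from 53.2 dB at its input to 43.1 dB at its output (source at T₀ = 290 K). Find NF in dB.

10.1 dB

NF (dB) = SNR_in(dB) − SNR_out(dB) when the source is at T₀
NF = 53.2 − 43.1 = 10.1 dB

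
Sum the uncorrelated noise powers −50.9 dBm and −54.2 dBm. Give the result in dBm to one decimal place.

−49.2 dBm

Convert to linear, add, convert back:
P₁ = 8.13×10⁻⁹ W, P₂ = 3.80×10⁻⁹ W
P_tot = 1.19×10⁻⁸ W → 10 log₁₀(P_tot / 10⁻³) = −49.2 dBm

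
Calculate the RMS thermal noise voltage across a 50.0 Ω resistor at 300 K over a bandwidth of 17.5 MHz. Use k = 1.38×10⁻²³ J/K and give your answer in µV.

V_n = √(4kTRB)
4kTRB = 4 × 1.38×10⁻²³ × 300 × 5.00×10¹ × 1.75×10⁷ = 1.45×10⁻¹¹ V²
V_n = √(1.45×10⁻¹¹) = 3.81×10⁻⁶ V = 3.81 µV

3.81 µV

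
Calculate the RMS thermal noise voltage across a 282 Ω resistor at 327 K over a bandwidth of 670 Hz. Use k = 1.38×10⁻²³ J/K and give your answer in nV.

58.4 nV

V_n = √(4kTRB)
4kTRB = 4 × 1.38×10⁻²³ × 327 × 2.82×10² × 6.70×10² = 3.41×10⁻¹⁵ V²
V_n = √(3.41×10⁻¹⁵) = 5.84×10⁻⁸ V = 58.4 nV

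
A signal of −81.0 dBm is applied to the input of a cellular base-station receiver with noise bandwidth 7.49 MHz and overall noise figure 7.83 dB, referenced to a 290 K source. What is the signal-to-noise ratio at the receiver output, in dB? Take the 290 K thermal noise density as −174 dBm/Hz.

16.4 dB

Noise floor: N = −174 + 10 log₁₀(B) + NF
10 log₁₀(7.49×10⁶) = 68.74 dB
N = −174 + 68.74 + 7.83 = −97.43 dBm
SNR = P_sig − N = −81.0 − (−97.43) = 16.43 dB → 16.4 dB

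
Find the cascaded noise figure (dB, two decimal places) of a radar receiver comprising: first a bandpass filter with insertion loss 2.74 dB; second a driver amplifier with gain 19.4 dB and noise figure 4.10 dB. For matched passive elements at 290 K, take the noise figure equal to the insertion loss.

Convert to linear (a loss of L dB is a gain of −L dB): F_i = 10^(NF_i/10), G_i = 10^(G_i,dB/10)
  Stage 1: F_1 = 10^(2.74/10) = 1.879, G_1 = 10^(−2.74/10) = 0.5321
  Stage 2: F_2 = 10^(4.10/10) = 2.570, G_2 = 10^(19.4/10) = 87.10
Friis cascade:
  F = 1.879 + (2.570 − 1)/0.5321 = 4.831
NF = 10 log₁₀(4.831) = 6.84 dB

6.84 dB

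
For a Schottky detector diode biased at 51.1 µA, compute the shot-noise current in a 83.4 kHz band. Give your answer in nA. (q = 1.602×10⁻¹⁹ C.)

I_n = √(2qI·B)
2qI·B = 2 × 1.602×10⁻¹⁹ × 5.11×10⁻⁵ × 8.34×10⁴ = 1.37×10⁻¹⁸ A²
I_n = √(1.37×10⁻¹⁸) = 1.17×10⁻⁹ A = 1.17 nA

1.17 nA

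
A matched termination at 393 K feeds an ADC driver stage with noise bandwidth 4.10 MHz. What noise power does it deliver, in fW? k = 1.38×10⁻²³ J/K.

22.2 fW

P_n = kTB = 1.38×10⁻²³ × 393 × 4.10×10⁶ = 2.22×10⁻¹⁴ W = 22.2 fW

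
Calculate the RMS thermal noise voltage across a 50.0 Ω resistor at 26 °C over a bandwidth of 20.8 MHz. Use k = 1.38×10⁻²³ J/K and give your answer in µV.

T = 26 °C + 273.15 = 299.15 K
V_n = √(4kTRB)
4kTRB = 4 × 1.38×10⁻²³ × 299.15 × 5.00×10¹ × 2.08×10⁷ = 1.72×10⁻¹¹ V²
V_n = √(1.72×10⁻¹¹) = 4.14×10⁻⁶ V = 4.14 µV

4.14 µV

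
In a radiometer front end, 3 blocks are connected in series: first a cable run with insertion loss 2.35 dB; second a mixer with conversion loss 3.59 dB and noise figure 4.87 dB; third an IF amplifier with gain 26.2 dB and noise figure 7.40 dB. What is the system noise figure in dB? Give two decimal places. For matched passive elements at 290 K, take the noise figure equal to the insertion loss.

Convert to linear (a loss of L dB is a gain of −L dB): F_i = 10^(NF_i/10), G_i = 10^(G_i,dB/10)
  Stage 1: F_1 = 10^(2.35/10) = 1.718, G_1 = 10^(−2.35/10) = 0.5821
  Stage 2: F_2 = 10^(4.87/10) = 3.069, G_2 = 10^(−3.59/10) = 0.4375
  Stage 3: F_3 = 10^(7.40/10) = 5.495, G_3 = 10^(26.2/10) = 416.9
Friis cascade:
  F = 1.718 + (3.069 − 1)/0.5821 + (5.495 − 1)/0.2547 = 22.92
NF = 10 log₁₀(22.92) = 13.60 dB

13.60 dB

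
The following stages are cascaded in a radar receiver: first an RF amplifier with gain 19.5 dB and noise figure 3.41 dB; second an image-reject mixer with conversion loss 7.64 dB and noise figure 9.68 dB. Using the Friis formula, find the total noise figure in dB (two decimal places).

3.59 dB

Convert to linear (a loss of L dB is a gain of −L dB): F_i = 10^(NF_i/10), G_i = 10^(G_i,dB/10)
  Stage 1: F_1 = 10^(3.41/10) = 2.193, G_1 = 10^(19.5/10) = 89.13
  Stage 2: F_2 = 10^(9.68/10) = 9.290, G_2 = 10^(−7.64/10) = 0.1722
Friis cascade:
  F = 2.193 + (9.290 − 1)/89.13 = 2.286
NF = 10 log₁₀(2.286) = 3.59 dB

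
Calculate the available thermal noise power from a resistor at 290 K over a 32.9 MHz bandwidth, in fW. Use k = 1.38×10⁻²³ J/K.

132 fW

P_n = kTB = 1.38×10⁻²³ × 290 × 3.29×10⁷ = 1.32×10⁻¹³ W = 132 fW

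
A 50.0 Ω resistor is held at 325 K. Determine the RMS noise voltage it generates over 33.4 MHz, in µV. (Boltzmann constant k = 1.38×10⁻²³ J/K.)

V_n = √(4kTRB)
4kTRB = 4 × 1.38×10⁻²³ × 325 × 5.00×10¹ × 3.34×10⁷ = 3.00×10⁻¹¹ V²
V_n = √(3.00×10⁻¹¹) = 5.47×10⁻⁶ V = 5.47 µV

5.47 µV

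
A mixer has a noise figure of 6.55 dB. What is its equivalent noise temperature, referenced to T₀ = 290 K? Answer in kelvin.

1020 K

F = 10^(6.55/10) = 4.51856
T_e = (F − 1)·T₀ = (4.51856 − 1) × 290 = 1020 K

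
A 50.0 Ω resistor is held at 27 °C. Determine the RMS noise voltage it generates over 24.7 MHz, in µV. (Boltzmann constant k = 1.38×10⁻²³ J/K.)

T = 27 °C + 273.15 = 300.15 K
V_n = √(4kTRB)
4kTRB = 4 × 1.38×10⁻²³ × 300.15 × 5.00×10¹ × 2.47×10⁷ = 2.05×10⁻¹¹ V²
V_n = √(2.05×10⁻¹¹) = 4.52×10⁻⁶ V = 4.52 µV

4.52 µV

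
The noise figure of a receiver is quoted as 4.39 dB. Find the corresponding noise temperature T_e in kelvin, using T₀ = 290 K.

507 K

F = 10^(4.39/10) = 2.74789
T_e = (F − 1)·T₀ = (2.74789 − 1) × 290 = 507 K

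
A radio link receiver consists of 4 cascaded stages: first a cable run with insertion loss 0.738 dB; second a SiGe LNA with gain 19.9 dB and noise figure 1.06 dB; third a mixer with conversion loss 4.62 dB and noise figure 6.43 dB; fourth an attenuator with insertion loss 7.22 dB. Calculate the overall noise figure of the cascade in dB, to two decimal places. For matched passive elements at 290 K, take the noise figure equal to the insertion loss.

Convert to linear (a loss of L dB is a gain of −L dB): F_i = 10^(NF_i/10), G_i = 10^(G_i,dB/10)
  Stage 1: F_1 = 10^(0.738/10) = 1.185, G_1 = 10^(−0.738/10) = 0.8437
  Stage 2: F_2 = 10^(1.06/10) = 1.276, G_2 = 10^(19.9/10) = 97.72
  Stage 3: F_3 = 10^(6.43/10) = 4.395, G_3 = 10^(−4.62/10) = 0.3451
  Stage 4: F_4 = 10^(7.22/10) = 5.272, G_4 = 10^(−7.22/10) = 0.1897
Friis cascade:
  F = 1.185 + (1.276 − 1)/0.8437 + (4.395 − 1)/82.45 + (5.272 − 1)/28.46 = 1.704
NF = 10 log₁₀(1.704) = 2.32 dB

2.32 dB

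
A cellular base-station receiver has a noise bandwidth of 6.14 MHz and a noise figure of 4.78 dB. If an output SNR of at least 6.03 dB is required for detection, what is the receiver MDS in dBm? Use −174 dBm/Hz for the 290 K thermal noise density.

Sensitivity = −174 + 10 log₁₀(B) + NF + SNR_min
= −174 + 67.88 + 4.78 + 6.03
= −95.31 dBm → −95.3 dBm

−95.3 dBm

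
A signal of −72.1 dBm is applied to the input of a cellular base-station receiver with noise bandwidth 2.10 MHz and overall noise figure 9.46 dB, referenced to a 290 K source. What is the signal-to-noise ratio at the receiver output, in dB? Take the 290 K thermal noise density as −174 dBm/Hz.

29.2 dB

Noise floor: N = −174 + 10 log₁₀(B) + NF
10 log₁₀(2.10×10⁶) = 63.22 dB
N = −174 + 63.22 + 9.46 = −101.32 dBm
SNR = P_sig − N = −72.1 − (−101.32) = 29.22 dB → 29.2 dB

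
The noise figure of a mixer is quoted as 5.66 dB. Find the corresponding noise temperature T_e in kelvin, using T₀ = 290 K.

F = 10^(5.66/10) = 3.68129
T_e = (F − 1)·T₀ = (3.68129 − 1) × 290 = 778 K

778 K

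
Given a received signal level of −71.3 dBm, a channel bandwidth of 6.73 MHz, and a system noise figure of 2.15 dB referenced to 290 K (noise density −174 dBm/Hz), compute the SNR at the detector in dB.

Noise floor: N = −174 + 10 log₁₀(B) + NF
10 log₁₀(6.73×10⁶) = 68.28 dB
N = −174 + 68.28 + 2.15 = −103.57 dBm
SNR = P_sig − N = −71.3 − (−103.57) = 32.27 dB → 32.3 dB

32.3 dB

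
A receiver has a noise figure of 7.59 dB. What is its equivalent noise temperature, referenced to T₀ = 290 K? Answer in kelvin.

F = 10^(7.59/10) = 5.74116
T_e = (F − 1)·T₀ = (5.74116 − 1) × 290 = 1375 K

1375 K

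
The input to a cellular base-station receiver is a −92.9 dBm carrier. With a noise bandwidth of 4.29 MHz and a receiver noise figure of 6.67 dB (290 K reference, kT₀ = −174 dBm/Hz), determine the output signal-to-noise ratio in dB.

8.1 dB

Noise floor: N = −174 + 10 log₁₀(B) + NF
10 log₁₀(4.29×10⁶) = 66.32 dB
N = −174 + 66.32 + 6.67 = −101.01 dBm
SNR = P_sig − N = −92.9 − (−101.01) = 8.11 dB → 8.1 dB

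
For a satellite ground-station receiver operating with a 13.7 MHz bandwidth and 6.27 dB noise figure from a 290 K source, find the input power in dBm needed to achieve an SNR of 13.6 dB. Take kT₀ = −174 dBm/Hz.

Sensitivity = −174 + 10 log₁₀(B) + NF + SNR_min
= −174 + 71.37 + 6.27 + 13.6
= −82.76 dBm → −82.8 dBm

−82.8 dBm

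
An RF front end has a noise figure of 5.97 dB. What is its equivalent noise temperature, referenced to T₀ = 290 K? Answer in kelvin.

F = 10^(5.97/10) = 3.95367
T_e = (F − 1)·T₀ = (3.95367 − 1) × 290 = 857 K

857 K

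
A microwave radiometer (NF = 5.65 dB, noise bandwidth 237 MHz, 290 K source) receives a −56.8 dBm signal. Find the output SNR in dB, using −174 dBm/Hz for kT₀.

27.8 dB

Noise floor: N = −174 + 10 log₁₀(B) + NF
10 log₁₀(2.37×10⁸) = 83.75 dB
N = −174 + 83.75 + 5.65 = −84.60 dBm
SNR = P_sig − N = −56.8 − (−84.60) = 27.80 dB → 27.8 dB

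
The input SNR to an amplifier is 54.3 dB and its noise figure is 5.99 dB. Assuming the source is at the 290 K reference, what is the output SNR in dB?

48.31 dB

By definition F = SNR_in/SNR_out, so in dB: SNR_out = SNR_in − NF
SNR_out = 54.3 − 5.99 = 48.31 dB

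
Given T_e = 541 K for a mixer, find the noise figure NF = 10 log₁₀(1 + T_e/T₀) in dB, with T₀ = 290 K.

F = 1 + T_e/T₀ = 1 + 541/290 = 2.86552
NF = 10 log₁₀(2.86552) = 4.57 dB

4.57 dB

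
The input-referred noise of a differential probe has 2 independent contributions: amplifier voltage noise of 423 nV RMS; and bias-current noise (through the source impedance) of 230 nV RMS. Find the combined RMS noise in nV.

Uncorrelated sources add in power (mean-square): V_tot = √(ΣV_i²)
V_tot = √[(4.23×10⁻⁷)² + (2.30×10⁻⁷)²] = 4.81×10⁻⁷ V = 481 nV

481 nV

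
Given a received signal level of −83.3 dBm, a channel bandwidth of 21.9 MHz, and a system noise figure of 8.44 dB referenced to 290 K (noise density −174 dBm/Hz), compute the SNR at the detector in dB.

Noise floor: N = −174 + 10 log₁₀(B) + NF
10 log₁₀(2.19×10⁷) = 73.4 dB
N = −174 + 73.4 + 8.44 = −92.16 dBm
SNR = P_sig − N = −83.3 − (−92.16) = 8.86 dB → 8.9 dB

8.9 dB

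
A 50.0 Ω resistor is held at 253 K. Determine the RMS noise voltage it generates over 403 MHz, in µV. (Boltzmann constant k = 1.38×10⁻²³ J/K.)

16.8 µV

V_n = √(4kTRB)
4kTRB = 4 × 1.38×10⁻²³ × 253 × 5.00×10¹ × 4.03×10⁸ = 2.81×10⁻¹⁰ V²
V_n = √(2.81×10⁻¹⁰) = 1.68×10⁻⁵ V = 16.8 µV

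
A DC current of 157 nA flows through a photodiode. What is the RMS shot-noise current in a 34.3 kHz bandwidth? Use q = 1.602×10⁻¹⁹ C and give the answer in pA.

I_n = √(2qI·B)
2qI·B = 2 × 1.602×10⁻¹⁹ × 1.57×10⁻⁷ × 3.43×10⁴ = 1.73×10⁻²¹ A²
I_n = √(1.73×10⁻²¹) = 4.15×10⁻¹¹ A = 41.5 pA

41.5 pA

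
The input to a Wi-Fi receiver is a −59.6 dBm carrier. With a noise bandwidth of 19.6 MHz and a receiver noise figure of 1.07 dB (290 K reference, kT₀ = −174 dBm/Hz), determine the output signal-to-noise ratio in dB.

40.4 dB

Noise floor: N = −174 + 10 log₁₀(B) + NF
10 log₁₀(1.96×10⁷) = 72.92 dB
N = −174 + 72.92 + 1.07 = −100.01 dBm
SNR = P_sig − N = −59.6 − (−100.01) = 40.41 dB → 40.4 dB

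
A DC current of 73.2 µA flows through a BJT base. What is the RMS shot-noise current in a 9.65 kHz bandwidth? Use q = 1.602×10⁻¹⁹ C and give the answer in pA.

I_n = √(2qI·B)
2qI·B = 2 × 1.602×10⁻¹⁹ × 7.32×10⁻⁵ × 9.65×10³ = 2.26×10⁻¹⁹ A²
I_n = √(2.26×10⁻¹⁹) = 4.76×10⁻¹⁰ A = 476 pA

476 pA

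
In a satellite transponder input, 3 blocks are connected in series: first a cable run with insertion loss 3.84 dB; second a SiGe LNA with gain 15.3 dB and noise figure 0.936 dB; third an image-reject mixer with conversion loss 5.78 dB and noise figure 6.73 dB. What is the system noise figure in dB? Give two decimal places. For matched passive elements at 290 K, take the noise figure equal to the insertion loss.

Convert to linear (a loss of L dB is a gain of −L dB): F_i = 10^(NF_i/10), G_i = 10^(G_i,dB/10)
  Stage 1: F_1 = 10^(3.84/10) = 2.421, G_1 = 10^(−3.84/10) = 0.4130
  Stage 2: F_2 = 10^(0.936/10) = 1.241, G_2 = 10^(15.3/10) = 33.88
  Stage 3: F_3 = 10^(6.73/10) = 4.710, G_3 = 10^(−5.78/10) = 0.2642
Friis cascade:
  F = 2.421 + (1.241 − 1)/0.4130 + (4.710 − 1)/14.00 = 3.268
NF = 10 log₁₀(3.268) = 5.14 dB

5.14 dB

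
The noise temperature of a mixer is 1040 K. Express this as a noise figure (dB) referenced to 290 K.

6.61 dB

F = 1 + T_e/T₀ = 1 + 1040/290 = 4.58621
NF = 10 log₁₀(4.58621) = 6.61 dB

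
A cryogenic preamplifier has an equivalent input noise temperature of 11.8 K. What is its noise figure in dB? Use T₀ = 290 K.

0.173 dB

F = 1 + T_e/T₀ = 1 + 11.8/290 = 1.04069
NF = 10 log₁₀(1.04069) = 0.173 dB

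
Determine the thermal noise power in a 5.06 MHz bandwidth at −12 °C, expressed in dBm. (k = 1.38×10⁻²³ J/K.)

T = −12 °C + 273.15 = 261.15 K
P_n = kTB = 1.38×10⁻²³ × 261.15 × 5.06×10⁶ = 1.82×10⁻¹⁴ W
In dBm: 10 log₁₀(1.82×10⁻¹⁴ / 10⁻³) = −107.4 dBm

−107.4 dBm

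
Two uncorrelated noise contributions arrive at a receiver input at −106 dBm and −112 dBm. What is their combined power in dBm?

−105.0 dBm

Convert to linear, add, convert back:
P₁ = 2.51×10⁻¹⁴ W, P₂ = 6.31×10⁻¹⁵ W
P_tot = 3.14×10⁻¹⁴ W → 10 log₁₀(P_tot / 10⁻³) = −105.0 dBm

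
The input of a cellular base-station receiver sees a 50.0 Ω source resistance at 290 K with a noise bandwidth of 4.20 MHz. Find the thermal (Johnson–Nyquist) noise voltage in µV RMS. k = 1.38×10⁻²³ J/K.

1.83 µV

V_n = √(4kTRB)
4kTRB = 4 × 1.38×10⁻²³ × 290 × 5.00×10¹ × 4.20×10⁶ = 3.36×10⁻¹² V²
V_n = √(3.36×10⁻¹²) = 1.83×10⁻⁶ V = 1.83 µV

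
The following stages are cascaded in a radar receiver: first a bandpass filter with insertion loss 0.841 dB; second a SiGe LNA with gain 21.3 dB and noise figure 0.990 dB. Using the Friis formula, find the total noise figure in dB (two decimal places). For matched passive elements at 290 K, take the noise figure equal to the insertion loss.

1.83 dB

Convert to linear (a loss of L dB is a gain of −L dB): F_i = 10^(NF_i/10), G_i = 10^(G_i,dB/10)
  Stage 1: F_1 = 10^(0.841/10) = 1.214, G_1 = 10^(−0.841/10) = 0.8239
  Stage 2: F_2 = 10^(0.990/10) = 1.256, G_2 = 10^(21.3/10) = 134.9
Friis cascade:
  F = 1.214 + (1.256 − 1)/0.8239 = 1.524
NF = 10 log₁₀(1.524) = 1.83 dB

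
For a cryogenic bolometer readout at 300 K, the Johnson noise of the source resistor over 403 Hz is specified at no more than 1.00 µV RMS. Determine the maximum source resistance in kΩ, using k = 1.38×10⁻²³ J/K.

Johnson–Nyquist: V_n = √(4kTRB) ⇒ R = V_n² / (4kTB)
4kTB = 4 × 1.38×10⁻²³ × 300 × 4.03×10² = 6.67×10⁻¹⁸
R = (1.00×10⁻⁶)² / 6.67×10⁻¹⁸ = 1.50×10⁵ Ω = 150 kΩ

150 kΩ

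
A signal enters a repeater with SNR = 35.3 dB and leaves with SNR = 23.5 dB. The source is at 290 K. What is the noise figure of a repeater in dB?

11.8 dB

NF (dB) = SNR_in(dB) − SNR_out(dB) when the source is at T₀
NF = 35.3 − 23.5 = 11.8 dB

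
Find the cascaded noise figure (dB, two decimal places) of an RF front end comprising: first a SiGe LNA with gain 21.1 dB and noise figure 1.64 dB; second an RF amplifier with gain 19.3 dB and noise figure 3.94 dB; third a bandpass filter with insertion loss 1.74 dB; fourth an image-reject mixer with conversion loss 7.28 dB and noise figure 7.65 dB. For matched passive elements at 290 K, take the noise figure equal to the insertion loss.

1.68 dB

Convert to linear (a loss of L dB is a gain of −L dB): F_i = 10^(NF_i/10), G_i = 10^(G_i,dB/10)
  Stage 1: F_1 = 10^(1.64/10) = 1.459, G_1 = 10^(21.1/10) = 128.8
  Stage 2: F_2 = 10^(3.94/10) = 2.477, G_2 = 10^(19.3/10) = 85.11
  Stage 3: F_3 = 10^(1.74/10) = 1.493, G_3 = 10^(−1.74/10) = 0.6699
  Stage 4: F_4 = 10^(7.65/10) = 5.821, G_4 = 10^(−7.28/10) = 0.1871
Friis cascade:
  F = 1.459 + (2.477 − 1)/128.8 + (1.493 − 1)/1.096×10⁴ + (5.821 − 1)/7345 = 1.471
NF = 10 log₁₀(1.471) = 1.68 dB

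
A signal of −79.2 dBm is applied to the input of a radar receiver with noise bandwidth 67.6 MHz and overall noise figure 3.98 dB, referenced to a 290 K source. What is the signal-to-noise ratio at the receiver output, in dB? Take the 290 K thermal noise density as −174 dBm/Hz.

Noise floor: N = −174 + 10 log₁₀(B) + NF
10 log₁₀(6.76×10⁷) = 78.3 dB
N = −174 + 78.3 + 3.98 = −91.72 dBm
SNR = P_sig − N = −79.2 − (−91.72) = 12.52 dB → 12.5 dB

12.5 dB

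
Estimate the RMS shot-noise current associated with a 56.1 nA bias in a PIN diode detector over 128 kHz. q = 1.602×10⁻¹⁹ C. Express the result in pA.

I_n = √(2qI·B)
2qI·B = 2 × 1.602×10⁻¹⁹ × 5.61×10⁻⁸ × 1.28×10⁵ = 2.30×10⁻²¹ A²
I_n = √(2.30×10⁻²¹) = 4.80×10⁻¹¹ A = 48.0 pA

48.0 pA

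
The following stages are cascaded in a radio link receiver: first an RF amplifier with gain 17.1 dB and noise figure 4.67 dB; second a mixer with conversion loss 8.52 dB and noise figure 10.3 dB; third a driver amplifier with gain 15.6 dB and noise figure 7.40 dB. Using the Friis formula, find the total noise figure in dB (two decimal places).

5.73 dB

Convert to linear (a loss of L dB is a gain of −L dB): F_i = 10^(NF_i/10), G_i = 10^(G_i,dB/10)
  Stage 1: F_1 = 10^(4.67/10) = 2.931, G_1 = 10^(17.1/10) = 51.29
  Stage 2: F_2 = 10^(10.3/10) = 10.72, G_2 = 10^(−8.52/10) = 0.1406
  Stage 3: F_3 = 10^(7.40/10) = 5.495, G_3 = 10^(15.6/10) = 36.31
Friis cascade:
  F = 2.931 + (10.72 − 1)/51.29 + (5.495 − 1)/7.211 = 3.744
NF = 10 log₁₀(3.744) = 5.73 dB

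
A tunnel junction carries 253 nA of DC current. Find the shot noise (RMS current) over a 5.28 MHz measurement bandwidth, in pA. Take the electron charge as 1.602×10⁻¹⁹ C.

654 pA

I_n = √(2qI·B)
2qI·B = 2 × 1.602×10⁻¹⁹ × 2.53×10⁻⁷ × 5.28×10⁶ = 4.28×10⁻¹⁹ A²
I_n = √(4.28×10⁻¹⁹) = 6.54×10⁻¹⁰ A = 654 pA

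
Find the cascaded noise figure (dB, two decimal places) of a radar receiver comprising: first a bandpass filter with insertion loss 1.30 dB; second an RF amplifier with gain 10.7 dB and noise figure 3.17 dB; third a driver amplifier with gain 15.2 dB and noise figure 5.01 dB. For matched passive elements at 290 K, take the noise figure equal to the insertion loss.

Convert to linear (a loss of L dB is a gain of −L dB): F_i = 10^(NF_i/10), G_i = 10^(G_i,dB/10)
  Stage 1: F_1 = 10^(1.30/10) = 1.349, G_1 = 10^(−1.30/10) = 0.7413
  Stage 2: F_2 = 10^(3.17/10) = 2.075, G_2 = 10^(10.7/10) = 11.75
  Stage 3: F_3 = 10^(5.01/10) = 3.170, G_3 = 10^(15.2/10) = 33.11
Friis cascade:
  F = 1.349 + (2.075 − 1)/0.7413 + (3.170 − 1)/8.710 = 3.048
NF = 10 log₁₀(3.048) = 4.84 dB

4.84 dB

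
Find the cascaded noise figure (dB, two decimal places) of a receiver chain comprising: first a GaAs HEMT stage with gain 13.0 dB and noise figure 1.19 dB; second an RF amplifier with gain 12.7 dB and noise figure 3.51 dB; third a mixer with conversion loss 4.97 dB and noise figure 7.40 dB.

1.43 dB

Convert to linear (a loss of L dB is a gain of −L dB): F_i = 10^(NF_i/10), G_i = 10^(G_i,dB/10)
  Stage 1: F_1 = 10^(1.19/10) = 1.315, G_1 = 10^(13.0/10) = 19.95
  Stage 2: F_2 = 10^(3.51/10) = 2.244, G_2 = 10^(12.7/10) = 18.62
  Stage 3: F_3 = 10^(7.40/10) = 5.495, G_3 = 10^(−4.97/10) = 0.3184
Friis cascade:
  F = 1.315 + (2.244 − 1)/19.95 + (5.495 − 1)/371.5 = 1.390
NF = 10 log₁₀(1.390) = 1.43 dB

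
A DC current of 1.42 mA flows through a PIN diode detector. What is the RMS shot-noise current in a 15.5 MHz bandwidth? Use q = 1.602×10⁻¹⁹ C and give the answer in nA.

84.0 nA

I_n = √(2qI·B)
2qI·B = 2 × 1.602×10⁻¹⁹ × 1.42×10⁻³ × 1.55×10⁷ = 7.05×10⁻¹⁵ A²
I_n = √(7.05×10⁻¹⁵) = 8.40×10⁻⁸ A = 84.0 nA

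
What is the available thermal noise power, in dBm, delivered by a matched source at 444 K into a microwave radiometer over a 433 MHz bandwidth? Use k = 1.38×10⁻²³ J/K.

−85.8 dBm

P_n = kTB = 1.38×10⁻²³ × 444 × 4.33×10⁸ = 2.65×10⁻¹² W
In dBm: 10 log₁₀(2.65×10⁻¹² / 10⁻³) = −85.8 dBm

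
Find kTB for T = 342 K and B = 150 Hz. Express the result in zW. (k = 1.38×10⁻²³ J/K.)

P_n = kTB = 1.38×10⁻²³ × 342 × 1.50×10² = 7.08×10⁻¹⁹ W = 708 zW

708 zW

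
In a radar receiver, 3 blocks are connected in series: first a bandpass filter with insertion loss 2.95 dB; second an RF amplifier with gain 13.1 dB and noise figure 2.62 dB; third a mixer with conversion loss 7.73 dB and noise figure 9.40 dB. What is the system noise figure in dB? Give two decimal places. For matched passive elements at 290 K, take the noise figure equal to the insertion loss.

Convert to linear (a loss of L dB is a gain of −L dB): F_i = 10^(NF_i/10), G_i = 10^(G_i,dB/10)
  Stage 1: F_1 = 10^(2.95/10) = 1.972, G_1 = 10^(−2.95/10) = 0.5070
  Stage 2: F_2 = 10^(2.62/10) = 1.828, G_2 = 10^(13.1/10) = 20.42
  Stage 3: F_3 = 10^(9.40/10) = 8.710, G_3 = 10^(−7.73/10) = 0.1687
Friis cascade:
  F = 1.972 + (1.828 − 1)/0.5070 + (8.710 − 1)/10.35 = 4.351
NF = 10 log₁₀(4.351) = 6.39 dB

6.39 dB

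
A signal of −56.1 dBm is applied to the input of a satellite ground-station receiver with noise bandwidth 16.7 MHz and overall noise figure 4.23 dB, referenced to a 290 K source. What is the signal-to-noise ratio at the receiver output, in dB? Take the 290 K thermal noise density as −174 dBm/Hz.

Noise floor: N = −174 + 10 log₁₀(B) + NF
10 log₁₀(1.67×10⁷) = 72.23 dB
N = −174 + 72.23 + 4.23 = −97.54 dBm
SNR = P_sig − N = −56.1 − (−97.54) = 41.44 dB → 41.4 dB

41.4 dB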